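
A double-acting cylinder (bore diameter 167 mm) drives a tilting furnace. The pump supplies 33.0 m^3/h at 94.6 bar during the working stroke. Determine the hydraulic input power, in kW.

W ≈ 86.7 kW

Hydraulic power = P × Q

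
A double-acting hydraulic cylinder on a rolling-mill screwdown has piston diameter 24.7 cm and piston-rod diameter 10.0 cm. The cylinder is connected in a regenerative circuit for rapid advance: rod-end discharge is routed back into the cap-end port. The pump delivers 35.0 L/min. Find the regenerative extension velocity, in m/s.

v ≈ 0.0743 m/s

In regeneration the rod-end outflow joins the pump flow into the cap end, so the net volume the pump must supply per unit advance equals the rod cross-section area.
Rod cross-section A_rod = π/4 × (10.0 cm)² = 78.54 cm^2
v = Q_pump / A_rod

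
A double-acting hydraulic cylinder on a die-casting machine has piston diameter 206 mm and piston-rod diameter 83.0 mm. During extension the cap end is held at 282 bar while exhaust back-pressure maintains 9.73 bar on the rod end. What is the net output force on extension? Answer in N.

F ≈ 9.13e5 N

Cap-side area A_cap = π/4 × (206 mm)² = 33330 mm^2
Rod-side annular area A_ann = π/4 × (206² − 83.0²) = 27920 mm^2
Net thrust = P_cap·A_cap − P_rod·A_ann = 9.399e5 N − 27160 N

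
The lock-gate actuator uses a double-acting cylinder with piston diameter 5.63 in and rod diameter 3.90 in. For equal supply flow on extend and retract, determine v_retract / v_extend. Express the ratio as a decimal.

Cap-side area A_cap = π/4 × (5.63 in)² = 24.89 in^2
Rod-side annular area A_ann = π/4 × (5.63² − 3.90²) = 12.95 in^2
For equal Q, v ∝ 1/A, so v_ret/v_ext = A_cap/A_ann.

v_ret/v_ext ≈ 1.92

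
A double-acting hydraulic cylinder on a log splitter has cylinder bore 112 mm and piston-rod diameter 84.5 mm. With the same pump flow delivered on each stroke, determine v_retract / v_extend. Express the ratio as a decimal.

Cap-side area A_cap = π/4 × (112 mm)² = 9852 mm^2
Rod-side annular area A_ann = π/4 × (112² − 84.5²) = 4244 mm^2
For equal Q, v ∝ 1/A, so v_ret/v_ext = A_cap/A_ann.

v_ret/v_ext ≈ 2.32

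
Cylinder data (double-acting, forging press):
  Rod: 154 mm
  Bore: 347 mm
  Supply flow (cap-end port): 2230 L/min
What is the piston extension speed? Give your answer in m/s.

v ≈ 0.393 m/s

Cap-side area A_cap = π/4 × (347 mm)² = 94570 mm^2
v = Q / A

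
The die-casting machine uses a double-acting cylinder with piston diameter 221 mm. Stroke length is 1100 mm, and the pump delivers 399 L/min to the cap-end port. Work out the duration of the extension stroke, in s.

Cap-side area A_cap = π/4 × (221 mm)² = 38360 mm^2
Swept volume V = A × L; t = V / Q = A·L / Q

t ≈ 6.35 s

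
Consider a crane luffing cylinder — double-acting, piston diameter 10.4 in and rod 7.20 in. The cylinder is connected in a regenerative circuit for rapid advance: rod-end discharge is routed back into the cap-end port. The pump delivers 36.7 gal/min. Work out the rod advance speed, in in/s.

v ≈ 3.47 in/s

In regeneration the rod-end outflow joins the pump flow into the cap end, so the net volume the pump must supply per unit advance equals the rod cross-section area.
Rod cross-section A_rod = π/4 × (7.20 in)² = 40.72 in^2
v = Q_pump / A_rod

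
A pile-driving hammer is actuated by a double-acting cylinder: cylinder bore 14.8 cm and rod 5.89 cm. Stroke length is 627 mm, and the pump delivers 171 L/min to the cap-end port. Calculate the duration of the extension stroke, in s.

t ≈ 3.78 s

Cap-side area A_cap = π/4 × (14.8 cm)² = 172.0 cm^2
Swept volume V = A × L; t = V / Q = A·L / Q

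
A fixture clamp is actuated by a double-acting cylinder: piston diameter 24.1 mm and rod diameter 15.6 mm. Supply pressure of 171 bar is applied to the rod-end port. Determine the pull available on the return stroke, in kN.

Rod-side annular area A_ann = π/4 × (24.1² − 15.6²) = 265.0 mm^2
On retraction the pressure acts on the annular area (bore minus rod).
F = P × A_ann

F ≈ 4.53 kN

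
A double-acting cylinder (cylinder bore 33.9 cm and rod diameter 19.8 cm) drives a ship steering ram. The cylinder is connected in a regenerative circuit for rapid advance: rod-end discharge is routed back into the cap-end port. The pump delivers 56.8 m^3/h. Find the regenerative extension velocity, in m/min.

v ≈ 30.7 m/min

In regeneration the rod-end outflow joins the pump flow into the cap end, so the net volume the pump must supply per unit advance equals the rod cross-section area.
Rod cross-section A_rod = π/4 × (19.8 cm)² = 307.9 cm^2
v = Q_pump / A_rod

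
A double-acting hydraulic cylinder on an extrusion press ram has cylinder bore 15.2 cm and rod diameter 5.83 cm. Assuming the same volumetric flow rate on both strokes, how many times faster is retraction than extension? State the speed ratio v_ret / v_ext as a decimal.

v_ret/v_ext ≈ 1.17

Cap-side area A_cap = π/4 × (15.2 cm)² = 181.5 cm^2
Rod-side annular area A_ann = π/4 × (15.2² − 5.83²) = 154.8 cm^2
For equal Q, v ∝ 1/A, so v_ret/v_ext = A_cap/A_ann.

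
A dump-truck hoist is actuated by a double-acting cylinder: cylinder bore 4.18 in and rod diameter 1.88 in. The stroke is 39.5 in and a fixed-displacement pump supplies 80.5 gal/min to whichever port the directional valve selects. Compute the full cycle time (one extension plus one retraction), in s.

t ≈ 3.14 s

Cap-side area A_cap = π/4 × (4.18 in)² = 13.72 in^2
Rod-side annular area A_ann = π/4 × (4.18² − 1.88²) = 10.95 in^2
t_ext = A_cap·L/Q = 1.749 s
t_ret = A_ann·L/Q = 1.395 s
t_cycle = t_ext + t_ret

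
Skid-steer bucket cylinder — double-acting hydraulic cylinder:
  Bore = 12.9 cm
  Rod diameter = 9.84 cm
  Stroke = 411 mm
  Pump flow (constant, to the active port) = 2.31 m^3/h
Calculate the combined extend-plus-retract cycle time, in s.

Cap-side area A_cap = π/4 × (12.9 cm)² = 130.7 cm^2
Rod-side annular area A_ann = π/4 × (12.9² − 9.84²) = 54.65 cm^2
t_ext = A_cap·L/Q = 8.371 s
t_ret = A_ann·L/Q = 3.501 s
t_cycle = t_ext + t_ret

t ≈ 11.9 s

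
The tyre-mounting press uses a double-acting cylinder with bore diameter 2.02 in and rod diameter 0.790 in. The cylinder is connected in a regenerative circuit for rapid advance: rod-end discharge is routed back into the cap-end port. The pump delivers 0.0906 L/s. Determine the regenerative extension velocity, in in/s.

In regeneration the rod-end outflow joins the pump flow into the cap end, so the net volume the pump must supply per unit advance equals the rod cross-section area.
Rod cross-section A_rod = π/4 × (0.790 in)² = 0.4902 in^2
v = Q_pump / A_rod

v ≈ 11.3 in/s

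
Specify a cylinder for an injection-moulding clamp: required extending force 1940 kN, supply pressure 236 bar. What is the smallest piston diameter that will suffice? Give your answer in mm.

D ≈ 324 mm

Extension force acts on the full piston face: F = P × (π/4)D².
D = √(4F / (πP)) = √(4 × 1940 kN / (π × 236 bar))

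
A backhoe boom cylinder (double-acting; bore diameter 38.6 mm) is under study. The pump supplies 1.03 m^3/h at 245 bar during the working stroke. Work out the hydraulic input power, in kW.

W ≈ 7.01 kW

Hydraulic power = P × Q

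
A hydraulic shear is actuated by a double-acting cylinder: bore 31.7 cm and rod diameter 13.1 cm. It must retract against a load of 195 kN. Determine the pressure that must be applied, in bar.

P ≈ 29.8 bar

Rod-side annular area A_ann = π/4 × (31.7² − 13.1²) = 654.5 cm^2
Retraction: pressure acts on the annular area.
P = F / A = 195 kN / A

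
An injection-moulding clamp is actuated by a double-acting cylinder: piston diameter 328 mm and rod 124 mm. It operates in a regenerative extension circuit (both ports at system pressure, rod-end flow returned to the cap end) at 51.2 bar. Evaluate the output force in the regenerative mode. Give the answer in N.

F ≈ 61800 N

With equal pressure on both faces, forces on the annular region cancel; the net push is pressure × rod cross-section.
Rod cross-section A_rod = π/4 × (124 mm)² = 12080 mm^2
F = P × A_rod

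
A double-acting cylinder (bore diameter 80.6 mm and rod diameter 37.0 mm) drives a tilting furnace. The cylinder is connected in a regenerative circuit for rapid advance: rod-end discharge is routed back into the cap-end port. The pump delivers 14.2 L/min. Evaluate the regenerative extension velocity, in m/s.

In regeneration the rod-end outflow joins the pump flow into the cap end, so the net volume the pump must supply per unit advance equals the rod cross-section area.
Rod cross-section A_rod = π/4 × (37.0 mm)² = 1075 mm^2
v = Q_pump / A_rod

v ≈ 0.220 m/s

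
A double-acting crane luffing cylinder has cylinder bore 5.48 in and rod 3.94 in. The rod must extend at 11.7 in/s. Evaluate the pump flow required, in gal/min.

Q ≈ 71.7 gal/min

Cap-side area A_cap = π/4 × (5.48 in)² = 23.59 in^2
Q = A × v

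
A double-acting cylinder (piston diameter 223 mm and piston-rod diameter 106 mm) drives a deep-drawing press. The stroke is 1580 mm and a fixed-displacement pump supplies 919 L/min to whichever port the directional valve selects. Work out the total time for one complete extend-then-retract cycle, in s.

t ≈ 7.15 s

Cap-side area A_cap = π/4 × (223 mm)² = 39060 mm^2
Rod-side annular area A_ann = π/4 × (223² − 106²) = 30230 mm^2
t_ext = A_cap·L/Q = 4.029 s
t_ret = A_ann·L/Q = 3.119 s
t_cycle = t_ext + t_ret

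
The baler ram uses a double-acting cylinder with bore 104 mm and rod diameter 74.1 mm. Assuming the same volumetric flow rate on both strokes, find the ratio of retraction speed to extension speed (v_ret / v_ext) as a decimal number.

Cap-side area A_cap = π/4 × (104 mm)² = 8495 mm^2
Rod-side annular area A_ann = π/4 × (104² − 74.1²) = 4182 mm^2
For equal Q, v ∝ 1/A, so v_ret/v_ext = A_cap/A_ann.

v_ret/v_ext ≈ 2.03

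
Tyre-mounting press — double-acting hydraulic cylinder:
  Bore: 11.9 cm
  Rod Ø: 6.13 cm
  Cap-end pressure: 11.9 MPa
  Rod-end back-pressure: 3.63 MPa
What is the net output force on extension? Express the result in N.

Cap-side area A_cap = π/4 × (11.9 cm)² = 111.2 cm^2
Rod-side annular area A_ann = π/4 × (11.9² − 6.13²) = 81.71 cm^2
Net thrust = P_cap·A_cap − P_rod·A_ann = 1.324e5 N − 29660 N

F ≈ 1.03e5 N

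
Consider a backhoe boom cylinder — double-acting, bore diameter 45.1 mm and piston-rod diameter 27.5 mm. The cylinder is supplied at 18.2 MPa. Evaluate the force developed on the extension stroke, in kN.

Cap-side area A_cap = π/4 × (45.1 mm)² = 1598 mm^2
F = P × A_cap = 18.2 MPa × A_cap

F ≈ 29.1 kN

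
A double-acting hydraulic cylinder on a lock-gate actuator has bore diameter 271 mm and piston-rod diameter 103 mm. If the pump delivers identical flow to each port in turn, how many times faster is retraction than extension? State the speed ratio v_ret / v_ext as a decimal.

v_ret/v_ext ≈ 1.17

Cap-side area A_cap = π/4 × (271 mm)² = 57680 mm^2
Rod-side annular area A_ann = π/4 × (271² − 103²) = 49350 mm^2
For equal Q, v ∝ 1/A, so v_ret/v_ext = A_cap/A_ann.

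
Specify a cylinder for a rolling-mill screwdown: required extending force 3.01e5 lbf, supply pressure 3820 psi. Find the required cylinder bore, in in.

D ≈ 10.0 in

Extension force acts on the full piston face: F = P × (π/4)D².
D = √(4F / (πP)) = √(4 × 3.01e5 lbf / (π × 3820 psi))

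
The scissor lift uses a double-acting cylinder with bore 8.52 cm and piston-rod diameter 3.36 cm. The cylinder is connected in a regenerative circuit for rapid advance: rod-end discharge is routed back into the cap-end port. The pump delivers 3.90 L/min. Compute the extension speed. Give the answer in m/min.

In regeneration the rod-end outflow joins the pump flow into the cap end, so the net volume the pump must supply per unit advance equals the rod cross-section area.
Rod cross-section A_rod = π/4 × (3.36 cm)² = 8.867 cm^2
v = Q_pump / A_rod

v ≈ 4.40 m/min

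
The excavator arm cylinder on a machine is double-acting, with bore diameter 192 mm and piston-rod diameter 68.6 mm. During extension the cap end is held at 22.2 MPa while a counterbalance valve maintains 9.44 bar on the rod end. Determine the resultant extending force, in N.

F ≈ 6.19e5 N

Cap-side area A_cap = π/4 × (192 mm)² = 28950 mm^2
Rod-side annular area A_ann = π/4 × (192² − 68.6²) = 25260 mm^2
Net thrust = P_cap·A_cap − P_rod·A_ann = 6.428e5 N − 23840 N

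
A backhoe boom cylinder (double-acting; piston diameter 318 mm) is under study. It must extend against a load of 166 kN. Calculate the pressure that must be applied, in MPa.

Cap-side area A_cap = π/4 × (318 mm)² = 79420 mm^2
P = F / A = 166 kN / A

P ≈ 2.09 MPa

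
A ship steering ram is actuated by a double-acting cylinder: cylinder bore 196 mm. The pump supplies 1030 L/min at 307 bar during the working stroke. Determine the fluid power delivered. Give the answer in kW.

Hydraulic power = P × Q

W ≈ 527 kW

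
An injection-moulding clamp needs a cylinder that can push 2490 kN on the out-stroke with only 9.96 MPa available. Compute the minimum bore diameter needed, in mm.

Extension force acts on the full piston face: F = P × (π/4)D².
D = √(4F / (πP)) = √(4 × 2490 kN / (π × 9.96 MPa))

D ≈ 564 mm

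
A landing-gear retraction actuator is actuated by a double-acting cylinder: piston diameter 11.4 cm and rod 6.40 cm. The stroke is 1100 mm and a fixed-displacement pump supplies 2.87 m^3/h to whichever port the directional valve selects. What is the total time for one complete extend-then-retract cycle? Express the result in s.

Cap-side area A_cap = π/4 × (11.4 cm)² = 102.1 cm^2
Rod-side annular area A_ann = π/4 × (11.4² − 6.40²) = 69.90 cm^2
t_ext = A_cap·L/Q = 14.08 s
t_ret = A_ann·L/Q = 9.645 s
t_cycle = t_ext + t_ret

t ≈ 23.7 s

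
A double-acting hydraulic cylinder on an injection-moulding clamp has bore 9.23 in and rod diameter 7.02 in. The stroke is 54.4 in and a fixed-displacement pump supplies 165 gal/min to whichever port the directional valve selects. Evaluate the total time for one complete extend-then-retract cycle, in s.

Cap-side area A_cap = π/4 × (9.23 in)² = 66.91 in^2
Rod-side annular area A_ann = π/4 × (9.23² − 7.02²) = 28.21 in^2
t_ext = A_cap·L/Q = 5.730 s
t_ret = A_ann·L/Q = 2.415 s
t_cycle = t_ext + t_ret

t ≈ 8.15 s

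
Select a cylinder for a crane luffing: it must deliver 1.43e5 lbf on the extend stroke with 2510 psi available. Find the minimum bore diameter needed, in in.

Extension force acts on the full piston face: F = P × (π/4)D².
D = √(4F / (πP)) = √(4 × 1.43e5 lbf / (π × 2510 psi))

D ≈ 8.52 in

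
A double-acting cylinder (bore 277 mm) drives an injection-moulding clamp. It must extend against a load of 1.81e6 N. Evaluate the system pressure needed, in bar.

Cap-side area A_cap = π/4 × (277 mm)² = 60260 mm^2
P = F / A = 1.81e6 N / A

P ≈ 300 bar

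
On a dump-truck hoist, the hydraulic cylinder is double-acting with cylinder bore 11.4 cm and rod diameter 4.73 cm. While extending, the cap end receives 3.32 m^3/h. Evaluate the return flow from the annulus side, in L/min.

Cap-side area A_cap = π/4 × (11.4 cm)² = 102.1 cm^2
Rod-side annular area A_ann = π/4 × (11.4² − 4.73²) = 84.50 cm^2
Piston speed v = Q_in/A_cap; rod-end outflow Q_out = v × A_ann = Q_in × A_ann/A_cap.

Q_out ≈ 45.8 L/min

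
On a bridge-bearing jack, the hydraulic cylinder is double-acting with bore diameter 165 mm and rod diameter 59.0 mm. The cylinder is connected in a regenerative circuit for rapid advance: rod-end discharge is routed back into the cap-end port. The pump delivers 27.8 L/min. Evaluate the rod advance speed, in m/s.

v ≈ 0.169 m/s

In regeneration the rod-end outflow joins the pump flow into the cap end, so the net volume the pump must supply per unit advance equals the rod cross-section area.
Rod cross-section A_rod = π/4 × (59.0 mm)² = 2734 mm^2
v = Q_pump / A_rod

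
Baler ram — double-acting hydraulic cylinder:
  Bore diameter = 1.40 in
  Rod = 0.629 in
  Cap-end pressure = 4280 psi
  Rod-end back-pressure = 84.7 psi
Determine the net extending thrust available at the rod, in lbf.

F ≈ 6480 lbf

Cap-side area A_cap = π/4 × (1.40 in)² = 1.539 in^2
Rod-side annular area A_ann = π/4 × (1.40² − 0.629²) = 1.229 in^2
Net thrust = P_cap·A_cap − P_rod·A_ann = 6589 lbf − 104.1 lbf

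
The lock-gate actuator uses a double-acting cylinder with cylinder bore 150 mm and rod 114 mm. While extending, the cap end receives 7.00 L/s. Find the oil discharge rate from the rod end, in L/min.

Cap-side area A_cap = π/4 × (150 mm)² = 17670 mm^2
Rod-side annular area A_ann = π/4 × (150² − 114²) = 7464 mm^2
Piston speed v = Q_in/A_cap; rod-end outflow Q_out = v × A_ann = Q_in × A_ann/A_cap.

Q_out ≈ 177 L/min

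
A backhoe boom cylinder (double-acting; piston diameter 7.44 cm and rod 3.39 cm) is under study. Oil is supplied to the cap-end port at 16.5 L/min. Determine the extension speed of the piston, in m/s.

Cap-side area A_cap = π/4 × (7.44 cm)² = 43.47 cm^2
v = Q / A

v ≈ 0.0633 m/s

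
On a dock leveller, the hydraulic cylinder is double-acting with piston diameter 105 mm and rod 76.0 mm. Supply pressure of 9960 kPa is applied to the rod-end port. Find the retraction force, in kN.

Rod-side annular area A_ann = π/4 × (105² − 76.0²) = 4123 mm^2
On retraction the pressure acts on the annular area (bore minus rod).
F = P × A_ann

F ≈ 41.1 kN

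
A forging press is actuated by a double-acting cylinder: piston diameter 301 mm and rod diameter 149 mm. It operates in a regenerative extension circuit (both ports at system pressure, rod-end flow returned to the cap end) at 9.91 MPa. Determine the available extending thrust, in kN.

With equal pressure on both faces, forces on the annular region cancel; the net push is pressure × rod cross-section.
Rod cross-section A_rod = π/4 × (149 mm)² = 17440 mm^2
F = P × A_rod

F ≈ 173 kN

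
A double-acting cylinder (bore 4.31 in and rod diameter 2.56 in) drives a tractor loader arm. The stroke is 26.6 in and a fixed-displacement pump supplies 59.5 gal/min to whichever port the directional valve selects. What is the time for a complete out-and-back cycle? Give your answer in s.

t ≈ 2.79 s

Cap-side area A_cap = π/4 × (4.31 in)² = 14.59 in^2
Rod-side annular area A_ann = π/4 × (4.31² − 2.56²) = 9.442 in^2
t_ext = A_cap·L/Q = 1.694 s
t_ret = A_ann·L/Q = 1.096 s
t_cycle = t_ext + t_ret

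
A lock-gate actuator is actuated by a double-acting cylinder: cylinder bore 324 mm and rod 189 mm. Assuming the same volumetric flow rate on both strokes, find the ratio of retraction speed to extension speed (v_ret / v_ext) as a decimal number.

v_ret/v_ext ≈ 1.52

Cap-side area A_cap = π/4 × (324 mm)² = 82450 mm^2
Rod-side annular area A_ann = π/4 × (324² − 189²) = 54390 mm^2
For equal Q, v ∝ 1/A, so v_ret/v_ext = A_cap/A_ann.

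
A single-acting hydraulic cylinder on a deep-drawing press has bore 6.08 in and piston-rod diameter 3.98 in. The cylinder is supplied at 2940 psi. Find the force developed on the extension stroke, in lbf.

Cap-side area A_cap = π/4 × (6.08 in)² = 29.03 in^2
F = P × A_cap = 2940 psi × A_cap

F ≈ 85400 lbf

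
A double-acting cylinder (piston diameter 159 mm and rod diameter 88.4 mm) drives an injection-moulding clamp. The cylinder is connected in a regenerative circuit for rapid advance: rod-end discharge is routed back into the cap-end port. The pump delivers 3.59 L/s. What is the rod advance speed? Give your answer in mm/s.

In regeneration the rod-end outflow joins the pump flow into the cap end, so the net volume the pump must supply per unit advance equals the rod cross-section area.
Rod cross-section A_rod = π/4 × (88.4 mm)² = 6138 mm^2
v = Q_pump / A_rod

v ≈ 585 mm/s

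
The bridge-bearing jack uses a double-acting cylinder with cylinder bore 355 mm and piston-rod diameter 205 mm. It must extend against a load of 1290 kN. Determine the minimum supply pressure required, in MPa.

P ≈ 13.0 MPa

Cap-side area A_cap = π/4 × (355 mm)² = 98980 mm^2
P = F / A = 1290 kN / A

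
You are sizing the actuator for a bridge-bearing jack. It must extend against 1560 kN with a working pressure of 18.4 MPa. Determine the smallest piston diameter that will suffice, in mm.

D ≈ 329 mm

Extension force acts on the full piston face: F = P × (π/4)D².
D = √(4F / (πP)) = √(4 × 1560 kN / (π × 18.4 MPa))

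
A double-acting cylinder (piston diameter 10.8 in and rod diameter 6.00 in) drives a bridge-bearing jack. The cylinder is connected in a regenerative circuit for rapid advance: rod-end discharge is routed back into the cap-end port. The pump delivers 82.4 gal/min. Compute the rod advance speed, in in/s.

In regeneration the rod-end outflow joins the pump flow into the cap end, so the net volume the pump must supply per unit advance equals the rod cross-section area.
Rod cross-section A_rod = π/4 × (6.00 in)² = 28.27 in^2
v = Q_pump / A_rod

v ≈ 11.2 in/s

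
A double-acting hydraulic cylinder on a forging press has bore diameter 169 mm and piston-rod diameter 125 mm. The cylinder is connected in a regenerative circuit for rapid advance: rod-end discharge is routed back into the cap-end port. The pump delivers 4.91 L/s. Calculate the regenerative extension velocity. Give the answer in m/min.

v ≈ 24.0 m/min

In regeneration the rod-end outflow joins the pump flow into the cap end, so the net volume the pump must supply per unit advance equals the rod cross-section area.
Rod cross-section A_rod = π/4 × (125 mm)² = 12270 mm^2
v = Q_pump / A_rod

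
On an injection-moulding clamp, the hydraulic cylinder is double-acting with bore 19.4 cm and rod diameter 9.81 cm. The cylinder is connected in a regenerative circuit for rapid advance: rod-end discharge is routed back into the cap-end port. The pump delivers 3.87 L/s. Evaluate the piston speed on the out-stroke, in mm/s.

v ≈ 512 mm/s

In regeneration the rod-end outflow joins the pump flow into the cap end, so the net volume the pump must supply per unit advance equals the rod cross-section area.
Rod cross-section A_rod = π/4 × (9.81 cm)² = 75.58 cm^2
v = Q_pump / A_rod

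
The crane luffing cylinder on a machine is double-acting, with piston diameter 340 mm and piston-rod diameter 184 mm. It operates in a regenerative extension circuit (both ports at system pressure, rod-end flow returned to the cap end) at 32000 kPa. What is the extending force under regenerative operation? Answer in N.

With equal pressure on both faces, forces on the annular region cancel; the net push is pressure × rod cross-section.
Rod cross-section A_rod = π/4 × (184 mm)² = 26590 mm^2
F = P × A_rod

F ≈ 8.51e5 N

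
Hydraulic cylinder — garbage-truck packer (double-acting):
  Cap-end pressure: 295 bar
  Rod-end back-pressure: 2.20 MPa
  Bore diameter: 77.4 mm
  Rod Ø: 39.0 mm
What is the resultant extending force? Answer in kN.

Cap-side area A_cap = π/4 × (77.4 mm)² = 4705 mm^2
Rod-side annular area A_ann = π/4 × (77.4² − 39.0²) = 3511 mm^2
Net thrust = P_cap·A_cap − P_rod·A_ann = 138.8 kN − 7.723 kN

F ≈ 131 kN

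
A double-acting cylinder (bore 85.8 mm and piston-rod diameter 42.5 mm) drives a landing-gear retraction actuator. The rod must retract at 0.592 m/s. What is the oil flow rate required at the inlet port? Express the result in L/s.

Q ≈ 2.58 L/s

Rod-side annular area A_ann = π/4 × (85.8² − 42.5²) = 4363 mm^2
Q = A × v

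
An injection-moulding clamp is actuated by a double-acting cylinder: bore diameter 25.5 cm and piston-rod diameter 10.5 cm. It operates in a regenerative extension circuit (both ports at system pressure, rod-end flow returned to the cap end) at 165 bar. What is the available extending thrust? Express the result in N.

With equal pressure on both faces, forces on the annular region cancel; the net push is pressure × rod cross-section.
Rod cross-section A_rod = π/4 × (10.5 cm)² = 86.59 cm^2
F = P × A_rod

F ≈ 1.43e5 N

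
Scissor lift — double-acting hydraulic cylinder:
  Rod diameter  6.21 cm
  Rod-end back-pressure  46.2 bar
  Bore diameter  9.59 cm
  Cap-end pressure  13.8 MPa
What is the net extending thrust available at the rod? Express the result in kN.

F ≈ 80.3 kN

Cap-side area A_cap = π/4 × (9.59 cm)² = 72.23 cm^2
Rod-side annular area A_ann = π/4 × (9.59² − 6.21²) = 41.94 cm^2
Net thrust = P_cap·A_cap − P_rod·A_ann = 99.68 kN − 19.38 kN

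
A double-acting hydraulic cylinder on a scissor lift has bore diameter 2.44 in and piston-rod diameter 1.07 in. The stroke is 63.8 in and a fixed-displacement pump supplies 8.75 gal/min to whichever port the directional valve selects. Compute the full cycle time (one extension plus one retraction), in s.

t ≈ 16.0 s

Cap-side area A_cap = π/4 × (2.44 in)² = 4.676 in^2
Rod-side annular area A_ann = π/4 × (2.44² − 1.07²) = 3.777 in^2
t_ext = A_cap·L/Q = 8.856 s
t_ret = A_ann·L/Q = 7.153 s
t_cycle = t_ext + t_ret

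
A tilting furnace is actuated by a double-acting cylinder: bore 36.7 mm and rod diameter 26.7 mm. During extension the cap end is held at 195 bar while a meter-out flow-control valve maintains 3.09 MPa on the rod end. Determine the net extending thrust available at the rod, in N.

Cap-side area A_cap = π/4 × (36.7 mm)² = 1058 mm^2
Rod-side annular area A_ann = π/4 × (36.7² − 26.7²) = 497.9 mm^2
Net thrust = P_cap·A_cap − P_rod·A_ann = 20630 N − 1539 N

F ≈ 19100 N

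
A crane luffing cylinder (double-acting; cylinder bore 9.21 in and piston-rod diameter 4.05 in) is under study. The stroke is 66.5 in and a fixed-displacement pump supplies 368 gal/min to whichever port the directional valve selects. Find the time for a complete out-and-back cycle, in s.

Cap-side area A_cap = π/4 × (9.21 in)² = 66.62 in^2
Rod-side annular area A_ann = π/4 × (9.21² − 4.05²) = 53.74 in^2
t_ext = A_cap·L/Q = 3.127 s
t_ret = A_ann·L/Q = 2.522 s
t_cycle = t_ext + t_ret

t ≈ 5.65 s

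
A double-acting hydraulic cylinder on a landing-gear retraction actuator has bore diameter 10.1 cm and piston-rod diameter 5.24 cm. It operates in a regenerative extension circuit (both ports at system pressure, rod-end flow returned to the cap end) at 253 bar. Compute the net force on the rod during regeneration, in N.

F ≈ 54600 N

With equal pressure on both faces, forces on the annular region cancel; the net push is pressure × rod cross-section.
Rod cross-section A_rod = π/4 × (5.24 cm)² = 21.57 cm^2
F = P × A_rod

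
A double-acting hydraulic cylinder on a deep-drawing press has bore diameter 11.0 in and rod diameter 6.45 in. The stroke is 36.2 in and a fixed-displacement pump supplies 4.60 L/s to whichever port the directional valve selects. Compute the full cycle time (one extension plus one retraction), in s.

t ≈ 20.3 s

Cap-side area A_cap = π/4 × (11.0 in)² = 95.03 in^2
Rod-side annular area A_ann = π/4 × (11.0² − 6.45²) = 62.36 in^2
t_ext = A_cap·L/Q = 12.26 s
t_ret = A_ann·L/Q = 8.042 s
t_cycle = t_ext + t_ret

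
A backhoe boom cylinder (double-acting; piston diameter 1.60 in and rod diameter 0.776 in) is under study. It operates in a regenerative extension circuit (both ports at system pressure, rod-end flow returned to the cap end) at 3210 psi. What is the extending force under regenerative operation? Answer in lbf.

F ≈ 1520 lbf

With equal pressure on both faces, forces on the annular region cancel; the net push is pressure × rod cross-section.
Rod cross-section A_rod = π/4 × (0.776 in)² = 0.4729 in^2
F = P × A_rod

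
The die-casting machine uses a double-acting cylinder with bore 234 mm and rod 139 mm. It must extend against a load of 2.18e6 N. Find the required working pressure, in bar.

P ≈ 507 bar

Cap-side area A_cap = π/4 × (234 mm)² = 43010 mm^2
P = F / A = 2.18e6 N / A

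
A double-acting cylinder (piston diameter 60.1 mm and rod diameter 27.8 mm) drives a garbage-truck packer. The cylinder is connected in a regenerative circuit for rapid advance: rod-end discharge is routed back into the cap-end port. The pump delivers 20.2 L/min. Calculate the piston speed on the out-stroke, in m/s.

v ≈ 0.555 m/s

In regeneration the rod-end outflow joins the pump flow into the cap end, so the net volume the pump must supply per unit advance equals the rod cross-section area.
Rod cross-section A_rod = π/4 × (27.8 mm)² = 607.0 mm^2
v = Q_pump / A_rod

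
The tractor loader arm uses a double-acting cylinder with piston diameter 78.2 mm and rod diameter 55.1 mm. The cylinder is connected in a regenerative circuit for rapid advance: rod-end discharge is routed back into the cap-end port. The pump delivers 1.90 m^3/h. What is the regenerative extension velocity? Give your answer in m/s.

In regeneration the rod-end outflow joins the pump flow into the cap end, so the net volume the pump must supply per unit advance equals the rod cross-section area.
Rod cross-section A_rod = π/4 × (55.1 mm)² = 2384 mm^2
v = Q_pump / A_rod

v ≈ 0.221 m/s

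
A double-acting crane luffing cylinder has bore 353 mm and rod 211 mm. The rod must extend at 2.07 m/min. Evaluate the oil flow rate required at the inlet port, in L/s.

Q ≈ 3.38 L/s

Cap-side area A_cap = π/4 × (353 mm)² = 97870 mm^2
Q = A × v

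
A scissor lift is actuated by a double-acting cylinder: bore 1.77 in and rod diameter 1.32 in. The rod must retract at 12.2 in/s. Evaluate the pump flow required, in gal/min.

Rod-side annular area A_ann = π/4 × (1.77² − 1.32²) = 1.092 in^2
Q = A × v

Q ≈ 3.46 gal/min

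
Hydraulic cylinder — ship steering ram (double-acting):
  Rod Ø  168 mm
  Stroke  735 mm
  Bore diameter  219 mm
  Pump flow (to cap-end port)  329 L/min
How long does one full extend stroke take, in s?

t ≈ 5.05 s

Cap-side area A_cap = π/4 × (219 mm)² = 37670 mm^2
Swept volume V = A × L; t = V / Q = A·L / Q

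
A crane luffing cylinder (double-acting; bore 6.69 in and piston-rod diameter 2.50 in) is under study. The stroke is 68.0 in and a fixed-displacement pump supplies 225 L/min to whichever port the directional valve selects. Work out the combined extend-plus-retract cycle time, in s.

t ≈ 19.4 s

Cap-side area A_cap = π/4 × (6.69 in)² = 35.15 in^2
Rod-side annular area A_ann = π/4 × (6.69² − 2.50²) = 30.24 in^2
t_ext = A_cap·L/Q = 10.45 s
t_ret = A_ann·L/Q = 8.987 s
t_cycle = t_ext + t_ret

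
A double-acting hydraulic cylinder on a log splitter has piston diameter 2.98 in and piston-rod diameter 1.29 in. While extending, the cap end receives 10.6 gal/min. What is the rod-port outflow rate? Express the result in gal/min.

Q_out ≈ 8.61 gal/min

Cap-side area A_cap = π/4 × (2.98 in)² = 6.975 in^2
Rod-side annular area A_ann = π/4 × (2.98² − 1.29²) = 5.668 in^2
Piston speed v = Q_in/A_cap; rod-end outflow Q_out = v × A_ann = Q_in × A_ann/A_cap.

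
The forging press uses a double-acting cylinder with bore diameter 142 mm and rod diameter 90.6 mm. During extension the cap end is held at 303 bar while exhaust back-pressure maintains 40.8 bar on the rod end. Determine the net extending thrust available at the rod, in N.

Cap-side area A_cap = π/4 × (142 mm)² = 15840 mm^2
Rod-side annular area A_ann = π/4 × (142² − 90.6²) = 9390 mm^2
Net thrust = P_cap·A_cap − P_rod·A_ann = 4.799e5 N − 38310 N

F ≈ 4.42e5 N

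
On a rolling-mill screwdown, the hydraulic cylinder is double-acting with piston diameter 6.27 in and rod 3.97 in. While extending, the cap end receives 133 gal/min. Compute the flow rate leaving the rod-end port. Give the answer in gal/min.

Cap-side area A_cap = π/4 × (6.27 in)² = 30.88 in^2
Rod-side annular area A_ann = π/4 × (6.27² − 3.97²) = 18.50 in^2
Piston speed v = Q_in/A_cap; rod-end outflow Q_out = v × A_ann = Q_in × A_ann/A_cap.

Q_out ≈ 79.7 gal/min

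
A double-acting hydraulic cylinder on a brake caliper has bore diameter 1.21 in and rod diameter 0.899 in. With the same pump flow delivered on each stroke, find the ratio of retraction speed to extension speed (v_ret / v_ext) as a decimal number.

v_ret/v_ext ≈ 2.23

Cap-side area A_cap = π/4 × (1.21 in)² = 1.150 in^2
Rod-side annular area A_ann = π/4 × (1.21² − 0.899²) = 0.5151 in^2
For equal Q, v ∝ 1/A, so v_ret/v_ext = A_cap/A_ann.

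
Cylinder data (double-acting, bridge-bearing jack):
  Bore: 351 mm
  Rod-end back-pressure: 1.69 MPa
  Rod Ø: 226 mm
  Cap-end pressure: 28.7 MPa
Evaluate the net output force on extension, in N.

F ≈ 2.68e6 N

Cap-side area A_cap = π/4 × (351 mm)² = 96760 mm^2
Rod-side annular area A_ann = π/4 × (351² − 226²) = 56650 mm^2
Net thrust = P_cap·A_cap − P_rod·A_ann = 2.777e6 N − 95730 N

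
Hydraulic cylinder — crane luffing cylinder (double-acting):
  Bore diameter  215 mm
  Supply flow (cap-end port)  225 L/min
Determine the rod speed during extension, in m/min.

Cap-side area A_cap = π/4 × (215 mm)² = 36310 mm^2
v = Q / A

v ≈ 6.20 m/min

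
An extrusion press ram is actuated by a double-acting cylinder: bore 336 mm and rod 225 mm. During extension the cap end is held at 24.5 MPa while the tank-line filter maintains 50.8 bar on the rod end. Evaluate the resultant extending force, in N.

Cap-side area A_cap = π/4 × (336 mm)² = 88670 mm^2
Rod-side annular area A_ann = π/4 × (336² − 225²) = 48910 mm^2
Net thrust = P_cap·A_cap − P_rod·A_ann = 2.172e6 N − 2.485e5 N

F ≈ 1.92e6 N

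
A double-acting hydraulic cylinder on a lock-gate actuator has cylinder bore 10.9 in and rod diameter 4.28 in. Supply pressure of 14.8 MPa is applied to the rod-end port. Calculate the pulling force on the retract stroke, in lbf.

F ≈ 1.69e5 lbf

Rod-side annular area A_ann = π/4 × (10.9² − 4.28²) = 78.93 in^2
On retraction the pressure acts on the annular area (bore minus rod).
F = P × A_ann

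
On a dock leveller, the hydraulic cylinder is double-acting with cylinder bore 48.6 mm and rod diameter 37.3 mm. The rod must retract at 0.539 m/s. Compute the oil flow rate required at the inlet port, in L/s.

Rod-side annular area A_ann = π/4 × (48.6² − 37.3²) = 762.4 mm^2
Q = A × v

Q ≈ 0.411 L/s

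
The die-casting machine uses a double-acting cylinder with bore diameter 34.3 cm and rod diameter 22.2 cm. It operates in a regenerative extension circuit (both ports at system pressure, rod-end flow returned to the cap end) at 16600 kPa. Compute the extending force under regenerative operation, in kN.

F ≈ 643 kN

With equal pressure on both faces, forces on the annular region cancel; the net push is pressure × rod cross-section.
Rod cross-section A_rod = π/4 × (22.2 cm)² = 387.1 cm^2
F = P × A_rod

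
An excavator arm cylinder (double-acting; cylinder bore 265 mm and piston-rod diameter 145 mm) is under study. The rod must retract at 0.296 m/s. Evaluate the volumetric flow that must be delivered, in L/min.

Rod-side annular area A_ann = π/4 × (265² − 145²) = 38640 mm^2
Q = A × v

Q ≈ 686 L/min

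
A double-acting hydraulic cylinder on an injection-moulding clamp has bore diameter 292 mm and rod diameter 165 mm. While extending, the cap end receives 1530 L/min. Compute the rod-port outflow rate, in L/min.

Cap-side area A_cap = π/4 × (292 mm)² = 66970 mm^2
Rod-side annular area A_ann = π/4 × (292² − 165²) = 45580 mm^2
Piston speed v = Q_in/A_cap; rod-end outflow Q_out = v × A_ann = Q_in × A_ann/A_cap.

Q_out ≈ 1040 L/min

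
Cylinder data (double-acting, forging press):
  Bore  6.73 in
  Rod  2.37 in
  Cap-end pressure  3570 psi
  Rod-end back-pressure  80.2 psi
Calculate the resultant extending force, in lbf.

Cap-side area A_cap = π/4 × (6.73 in)² = 35.57 in^2
Rod-side annular area A_ann = π/4 × (6.73² − 2.37²) = 31.16 in^2
Net thrust = P_cap·A_cap − P_rod·A_ann = 1.270e5 lbf − 2499 lbf

F ≈ 1.24e5 lbf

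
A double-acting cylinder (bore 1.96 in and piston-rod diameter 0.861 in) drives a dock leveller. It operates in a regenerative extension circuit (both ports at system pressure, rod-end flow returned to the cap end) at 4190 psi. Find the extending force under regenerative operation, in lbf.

With equal pressure on both faces, forces on the annular region cancel; the net push is pressure × rod cross-section.
Rod cross-section A_rod = π/4 × (0.861 in)² = 0.5822 in^2
F = P × A_rod

F ≈ 2440 lbf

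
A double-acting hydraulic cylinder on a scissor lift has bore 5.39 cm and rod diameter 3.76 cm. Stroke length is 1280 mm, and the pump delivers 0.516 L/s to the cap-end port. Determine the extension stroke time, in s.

Cap-side area A_cap = π/4 × (5.39 cm)² = 22.82 cm^2
Swept volume V = A × L; t = V / Q = A·L / Q

t ≈ 5.66 s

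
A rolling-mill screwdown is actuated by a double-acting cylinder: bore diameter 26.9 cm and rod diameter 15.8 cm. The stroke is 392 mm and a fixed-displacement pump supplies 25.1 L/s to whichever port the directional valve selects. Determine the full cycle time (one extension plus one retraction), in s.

Cap-side area A_cap = π/4 × (26.9 cm)² = 568.3 cm^2
Rod-side annular area A_ann = π/4 × (26.9² − 15.8²) = 372.3 cm^2
t_ext = A_cap·L/Q = 0.8876 s
t_ret = A_ann·L/Q = 0.5814 s
t_cycle = t_ext + t_ret

t ≈ 1.47 s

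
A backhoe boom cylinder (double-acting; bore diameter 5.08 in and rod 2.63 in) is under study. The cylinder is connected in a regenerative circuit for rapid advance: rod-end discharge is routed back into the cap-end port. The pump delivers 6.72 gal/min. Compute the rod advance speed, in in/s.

In regeneration the rod-end outflow joins the pump flow into the cap end, so the net volume the pump must supply per unit advance equals the rod cross-section area.
Rod cross-section A_rod = π/4 × (2.63 in)² = 5.433 in^2
v = Q_pump / A_rod

v ≈ 4.76 in/s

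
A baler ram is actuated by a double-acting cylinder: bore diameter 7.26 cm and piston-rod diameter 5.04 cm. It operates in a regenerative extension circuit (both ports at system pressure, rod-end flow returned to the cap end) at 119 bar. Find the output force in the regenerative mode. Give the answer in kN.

F ≈ 23.7 kN

With equal pressure on both faces, forces on the annular region cancel; the net push is pressure × rod cross-section.
Rod cross-section A_rod = π/4 × (5.04 cm)² = 19.95 cm^2
F = P × A_rod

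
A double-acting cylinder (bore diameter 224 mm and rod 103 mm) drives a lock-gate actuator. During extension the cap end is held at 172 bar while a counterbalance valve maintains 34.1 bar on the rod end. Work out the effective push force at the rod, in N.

Cap-side area A_cap = π/4 × (224 mm)² = 39410 mm^2
Rod-side annular area A_ann = π/4 × (224² − 103²) = 31080 mm^2
Net thrust = P_cap·A_cap − P_rod·A_ann = 6.778e5 N − 1.060e5 N

F ≈ 5.72e5 N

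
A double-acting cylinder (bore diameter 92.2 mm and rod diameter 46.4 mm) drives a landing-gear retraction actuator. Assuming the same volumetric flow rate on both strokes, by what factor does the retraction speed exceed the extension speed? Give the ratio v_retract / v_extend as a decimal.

Cap-side area A_cap = π/4 × (92.2 mm)² = 6677 mm^2
Rod-side annular area A_ann = π/4 × (92.2² − 46.4²) = 4986 mm^2
For equal Q, v ∝ 1/A, so v_ret/v_ext = A_cap/A_ann.

v_ret/v_ext ≈ 1.34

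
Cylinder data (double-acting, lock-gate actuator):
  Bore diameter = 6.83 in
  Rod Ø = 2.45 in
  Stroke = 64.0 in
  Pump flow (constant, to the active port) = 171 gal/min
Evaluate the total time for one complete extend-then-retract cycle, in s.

Cap-side area A_cap = π/4 × (6.83 in)² = 36.64 in^2
Rod-side annular area A_ann = π/4 × (6.83² − 2.45²) = 31.92 in^2
t_ext = A_cap·L/Q = 3.562 s
t_ret = A_ann·L/Q = 3.103 s
t_cycle = t_ext + t_ret

t ≈ 6.67 s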